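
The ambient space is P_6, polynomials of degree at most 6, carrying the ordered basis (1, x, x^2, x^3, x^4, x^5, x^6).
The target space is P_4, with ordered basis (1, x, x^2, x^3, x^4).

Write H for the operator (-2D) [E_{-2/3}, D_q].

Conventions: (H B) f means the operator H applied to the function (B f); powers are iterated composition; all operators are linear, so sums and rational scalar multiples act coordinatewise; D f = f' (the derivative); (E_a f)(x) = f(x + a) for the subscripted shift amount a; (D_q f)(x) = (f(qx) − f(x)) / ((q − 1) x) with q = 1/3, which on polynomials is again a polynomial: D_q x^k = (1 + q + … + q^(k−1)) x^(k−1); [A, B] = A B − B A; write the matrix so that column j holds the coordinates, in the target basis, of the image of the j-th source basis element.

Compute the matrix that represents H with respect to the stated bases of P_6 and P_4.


image of 1: 0
image of x: 0
image of x^2: 0
image of x^3: -40/27
image of x^4: -(32/9)x + 256/81
image of x^5: -(464/81)x^2 + (2368/243)x - 9536/2187
image of x^6: -(5728/729)x^3 + (14080/729)x^2 - (108160/6561)x + 97280/19683
each image's coordinates form column j of the matrix

the matrix is [[0, 0, 0, -40/27, 256/81, -9536/2187, 97280/19683]; [0, 0, 0, 0, -32/9, 2368/243, -108160/6561]; [0, 0, 0, 0, 0, -464/81, 14080/729]; [0, 0, 0, 0, 0, 0, -5728/729]; [0, 0, 0, 0, 0, 0, 0]] (rows listed top to bottom)


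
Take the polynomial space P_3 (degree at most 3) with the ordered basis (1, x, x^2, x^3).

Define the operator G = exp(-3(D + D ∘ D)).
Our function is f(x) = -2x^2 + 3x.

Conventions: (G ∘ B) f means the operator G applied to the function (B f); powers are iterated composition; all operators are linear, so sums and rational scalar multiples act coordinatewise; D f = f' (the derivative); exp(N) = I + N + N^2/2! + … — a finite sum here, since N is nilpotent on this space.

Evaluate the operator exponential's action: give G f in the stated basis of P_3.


order-1 term: 12x + 3
order-2 term: -18
the series for exp(-3(D + D ∘ D)) f terminates at order 2
exp(-3(D + D ∘ D)) f = -2x^2 + 15x - 15

g(x) = -2x^2 + 15x - 15


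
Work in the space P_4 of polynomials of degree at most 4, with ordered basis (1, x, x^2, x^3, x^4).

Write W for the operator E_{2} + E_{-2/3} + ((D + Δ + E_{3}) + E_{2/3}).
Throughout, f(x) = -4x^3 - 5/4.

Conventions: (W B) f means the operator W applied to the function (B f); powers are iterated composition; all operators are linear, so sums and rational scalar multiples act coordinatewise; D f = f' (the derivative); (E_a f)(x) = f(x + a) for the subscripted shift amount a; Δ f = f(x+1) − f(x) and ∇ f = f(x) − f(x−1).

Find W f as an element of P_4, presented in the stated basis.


the result is g(x) = -16x^3 - 84x^2 - (536/3)x - 149

E_{2} f = -4x^3 - 24x^2 - 48x - 133/4
E_{-2/3} f = -4x^3 + 8x^2 - (16/3)x - 7/108
D f = -12x^2
Δ f = -12x^2 - 12x - 4
E_{3} f = -4x^3 - 36x^2 - 108x - 437/4
(D + Δ + E_{3}) f = -4x^3 - 60x^2 - 120x - 453/4
E_{2/3} f = -4x^3 - 8x^2 - (16/3)x - 263/108
((D + Δ + E_{3}) + E_{2/3}) f = -8x^3 - 68x^2 - (376/3)x - 6247/54
(E_{2} + E_{-2/3} + ((D + Δ + E_{3}) + E_{2/3})) f = -16x^3 - 84x^2 - (536/3)x - 149


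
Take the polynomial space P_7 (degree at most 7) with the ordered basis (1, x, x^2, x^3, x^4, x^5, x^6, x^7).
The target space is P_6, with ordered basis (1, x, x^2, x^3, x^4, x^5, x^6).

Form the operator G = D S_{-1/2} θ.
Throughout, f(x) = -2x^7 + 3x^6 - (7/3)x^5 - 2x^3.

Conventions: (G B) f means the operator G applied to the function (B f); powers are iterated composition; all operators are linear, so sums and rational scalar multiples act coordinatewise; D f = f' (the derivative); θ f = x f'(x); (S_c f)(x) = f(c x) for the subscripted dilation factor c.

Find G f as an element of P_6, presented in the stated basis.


the image equals g(x) = (49/64)x^6 + (27/16)x^5 + (175/96)x^4 + (9/4)x^2

θ f = -14x^7 + 18x^6 - (35/3)x^5 - 6x^3
S_{-1/2} θ f = (7/64)x^7 + (9/32)x^6 + (35/96)x^5 + (3/4)x^3
D S_{-1/2} θ f = (49/64)x^6 + (27/16)x^5 + (175/96)x^4 + (9/4)x^2


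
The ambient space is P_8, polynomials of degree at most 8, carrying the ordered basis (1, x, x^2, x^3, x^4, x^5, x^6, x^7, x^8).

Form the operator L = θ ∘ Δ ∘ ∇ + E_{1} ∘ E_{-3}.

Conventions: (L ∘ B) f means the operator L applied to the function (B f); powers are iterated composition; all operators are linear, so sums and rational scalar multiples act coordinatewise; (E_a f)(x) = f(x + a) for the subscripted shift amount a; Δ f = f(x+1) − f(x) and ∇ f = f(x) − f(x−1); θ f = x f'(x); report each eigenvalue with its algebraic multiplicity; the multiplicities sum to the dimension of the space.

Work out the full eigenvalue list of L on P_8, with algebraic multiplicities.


image of 1: 1
image of x: x - 2
image of x^2: x^2 - 4x + 4
image of x^3: x^3 - 6x^2 + 18x - 8
image of x^4: x^4 - 8x^3 + 48x^2 - 32x + 16
image of x^5: x^5 - 10x^4 + 100x^3 - 80x^2 + 90x - 32
image of x^6: x^6 - 12x^5 + 180x^4 - 160x^3 + 300x^2 - 192x + 64
image of x^7: x^7 - 14x^6 + 294x^5 - 280x^4 + 770x^3 - 672x^2 + 462x - 128
image of x^8: x^8 - 16x^7 + 448x^6 - 448x^5 + 1680x^4 - 1792x^3 + 1904x^2 - 1024x + 256
the matrix is upper triangular; its diagonal is (1, 1, 1, 1, 1, 1, 1, 1, 1)
for a triangular matrix the eigenvalues are the diagonal entries, with algebraic multiplicity their repetition count

λ = 1 (multiplicity 9)


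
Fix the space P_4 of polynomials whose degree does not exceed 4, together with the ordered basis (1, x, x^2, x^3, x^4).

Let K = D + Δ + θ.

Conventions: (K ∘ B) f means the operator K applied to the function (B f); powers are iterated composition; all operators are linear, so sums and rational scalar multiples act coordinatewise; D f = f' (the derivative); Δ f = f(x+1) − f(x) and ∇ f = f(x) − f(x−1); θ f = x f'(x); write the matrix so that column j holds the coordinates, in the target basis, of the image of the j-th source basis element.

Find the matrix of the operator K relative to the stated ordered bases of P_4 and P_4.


image of 1: 0
image of x: x + 2
image of x^2: 2x^2 + 4x + 1
image of x^3: 3x^3 + 6x^2 + 3x + 1
image of x^4: 4x^4 + 8x^3 + 6x^2 + 4x + 1
each image's coordinates form column j of the matrix

the matrix is [[0, 2, 1, 1, 1]; [0, 1, 4, 3, 4]; [0, 0, 2, 6, 6]; [0, 0, 0, 3, 8]; [0, 0, 0, 0, 4]] (rows listed top to bottom)


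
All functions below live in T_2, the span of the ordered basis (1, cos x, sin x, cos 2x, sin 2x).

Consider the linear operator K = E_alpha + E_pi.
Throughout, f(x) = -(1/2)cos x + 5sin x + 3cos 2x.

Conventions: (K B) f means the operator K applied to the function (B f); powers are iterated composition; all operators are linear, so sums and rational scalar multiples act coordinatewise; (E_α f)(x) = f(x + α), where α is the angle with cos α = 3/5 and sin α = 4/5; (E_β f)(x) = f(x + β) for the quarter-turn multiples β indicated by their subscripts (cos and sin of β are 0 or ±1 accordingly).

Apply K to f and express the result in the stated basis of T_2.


the image equals g(x) = (21/5)cos x - (8/5)sin x + (54/25)cos 2x - (72/25)sin 2x

E_alpha f = (37/10)cos x + (17/5)sin x - (21/25)cos 2x - (72/25)sin 2x
E_pi f = (1/2)cos x - 5sin x + 3cos 2x
(E_alpha + E_pi) f = (21/5)cos x - (8/5)sin x + (54/25)cos 2x - (72/25)sin 2x


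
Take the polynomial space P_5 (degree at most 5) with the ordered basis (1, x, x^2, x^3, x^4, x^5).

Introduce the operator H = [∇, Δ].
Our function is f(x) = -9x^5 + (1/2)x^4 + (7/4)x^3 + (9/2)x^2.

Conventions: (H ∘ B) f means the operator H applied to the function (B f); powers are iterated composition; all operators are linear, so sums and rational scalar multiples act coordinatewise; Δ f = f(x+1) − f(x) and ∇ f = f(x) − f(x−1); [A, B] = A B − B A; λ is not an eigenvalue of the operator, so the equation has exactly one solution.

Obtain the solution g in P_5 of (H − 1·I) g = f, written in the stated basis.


g(x) = 9x^5 - (1/2)x^4 - (7/4)x^3 - (9/2)x^2

write g with unknown coordinates in the stated basis and equate coefficients in (H − 1·I) g = f
solving from the highest basis element down gives g = 9x^5 - (1/2)x^4 - (7/4)x^3 - (9/2)x^2
check: H g = 0
so H g − 1·g = -9x^5 + (1/2)x^4 + (7/4)x^3 + (9/2)x^2 = f ✓


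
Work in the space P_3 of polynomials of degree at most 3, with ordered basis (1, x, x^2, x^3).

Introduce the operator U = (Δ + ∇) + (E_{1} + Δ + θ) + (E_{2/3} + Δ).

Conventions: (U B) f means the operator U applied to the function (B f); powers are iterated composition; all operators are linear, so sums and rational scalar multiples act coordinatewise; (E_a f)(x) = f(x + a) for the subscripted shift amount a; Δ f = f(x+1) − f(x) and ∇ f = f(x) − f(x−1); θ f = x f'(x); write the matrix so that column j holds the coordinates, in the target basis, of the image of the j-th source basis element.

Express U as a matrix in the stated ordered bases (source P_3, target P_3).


the matrix is [[2, 17/3, 31/9, 143/27]; [0, 3, 34/3, 31/3]; [0, 0, 4, 17]; [0, 0, 0, 5]] (rows listed top to bottom)

image of 1: 2
image of x: 3x + 17/3
image of x^2: 4x^2 + (34/3)x + 31/9
image of x^3: 5x^3 + 17x^2 + (31/3)x + 143/27
each image's coordinates form column j of the matrix


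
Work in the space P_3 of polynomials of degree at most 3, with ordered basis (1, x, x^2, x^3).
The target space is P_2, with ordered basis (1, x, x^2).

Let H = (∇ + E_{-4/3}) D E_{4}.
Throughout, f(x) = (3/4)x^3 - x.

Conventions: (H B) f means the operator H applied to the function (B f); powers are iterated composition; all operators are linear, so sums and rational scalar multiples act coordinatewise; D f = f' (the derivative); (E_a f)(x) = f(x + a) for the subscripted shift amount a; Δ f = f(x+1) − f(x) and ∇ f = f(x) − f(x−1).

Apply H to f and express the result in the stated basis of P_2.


the result is g(x) = (9/4)x^2 + (33/2)x + 123/4

E_{4} f = (3/4)x^3 + 9x^2 + 35x + 44
D E_{4} f = (9/4)x^2 + 18x + 35
∇ D E_{4} f = (9/2)x + 63/4
E_{-4/3} D E_{4} f = (9/4)x^2 + 12x + 15
(∇ + E_{-4/3}) D E_{4} f = (9/4)x^2 + (33/2)x + 123/4


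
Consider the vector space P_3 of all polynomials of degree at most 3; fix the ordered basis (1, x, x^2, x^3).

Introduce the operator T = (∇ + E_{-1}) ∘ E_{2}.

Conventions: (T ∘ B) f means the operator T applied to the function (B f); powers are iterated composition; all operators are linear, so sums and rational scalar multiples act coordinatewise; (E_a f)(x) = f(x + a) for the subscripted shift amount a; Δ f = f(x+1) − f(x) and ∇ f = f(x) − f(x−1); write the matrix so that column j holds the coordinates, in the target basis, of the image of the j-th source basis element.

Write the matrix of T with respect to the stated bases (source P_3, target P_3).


the matrix is [[1, 2, 4, 8]; [0, 1, 4, 12]; [0, 0, 1, 6]; [0, 0, 0, 1]] (rows listed top to bottom)

image of 1: 1
image of x: x + 2
image of x^2: x^2 + 4x + 4
image of x^3: x^3 + 6x^2 + 12x + 8
each image's coordinates form column j of the matrix


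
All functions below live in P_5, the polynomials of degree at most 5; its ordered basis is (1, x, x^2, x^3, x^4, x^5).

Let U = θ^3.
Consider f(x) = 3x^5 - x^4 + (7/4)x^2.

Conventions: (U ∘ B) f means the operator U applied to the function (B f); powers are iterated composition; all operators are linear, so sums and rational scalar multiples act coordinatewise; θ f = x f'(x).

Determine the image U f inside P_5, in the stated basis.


the result is g(x) = 375x^5 - 64x^4 + 14x^2

θ f = 15x^5 - 4x^4 + (7/2)x^2
θ θ f = 75x^5 - 16x^4 + 7x^2
θ θ θ f = 375x^5 - 64x^4 + 14x^2


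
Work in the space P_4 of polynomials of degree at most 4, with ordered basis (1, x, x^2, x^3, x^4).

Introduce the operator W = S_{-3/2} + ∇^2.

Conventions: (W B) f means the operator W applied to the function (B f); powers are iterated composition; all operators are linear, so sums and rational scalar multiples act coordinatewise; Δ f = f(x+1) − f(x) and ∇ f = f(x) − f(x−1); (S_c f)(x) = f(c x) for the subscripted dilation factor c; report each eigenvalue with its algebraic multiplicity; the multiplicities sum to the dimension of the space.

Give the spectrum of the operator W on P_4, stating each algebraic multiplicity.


λ = -27/8 (multiplicity 1), λ = -3/2 (multiplicity 1), λ = 1 (multiplicity 1), λ = 9/4 (multiplicity 1), λ = 81/16 (multiplicity 1)

image of 1: 1
image of x: -(3/2)x
image of x^2: (9/4)x^2 + 2
image of x^3: -(27/8)x^3 + 6x - 6
image of x^4: (81/16)x^4 + 12x^2 - 24x + 14
the matrix is upper triangular; its diagonal is (1, -3/2, 9/4, -27/8, 81/16)
for a triangular matrix the eigenvalues are the diagonal entries, with algebraic multiplicity their repetition count


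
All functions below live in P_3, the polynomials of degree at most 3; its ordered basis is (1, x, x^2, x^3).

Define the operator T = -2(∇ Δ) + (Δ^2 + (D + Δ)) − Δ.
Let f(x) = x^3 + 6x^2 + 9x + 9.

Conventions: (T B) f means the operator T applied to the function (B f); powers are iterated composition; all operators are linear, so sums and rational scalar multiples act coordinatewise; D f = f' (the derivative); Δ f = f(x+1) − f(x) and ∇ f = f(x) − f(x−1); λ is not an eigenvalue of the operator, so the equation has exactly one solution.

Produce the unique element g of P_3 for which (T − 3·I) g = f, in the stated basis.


write g with unknown coordinates in the stated basis and equate coefficients in (T − 3·I) g = f
solving from the highest basis element down gives g = -(1/3)x^3 - (7/3)x^2 - (35/9)x - 92/27
check: T g = -x^2 - (8/3)x - 11/9
so T g − 3·g = x^3 + 6x^2 + 9x + 9 = f ✓

g(x) = -(1/3)x^3 - (7/3)x^2 - (35/9)x - 92/27


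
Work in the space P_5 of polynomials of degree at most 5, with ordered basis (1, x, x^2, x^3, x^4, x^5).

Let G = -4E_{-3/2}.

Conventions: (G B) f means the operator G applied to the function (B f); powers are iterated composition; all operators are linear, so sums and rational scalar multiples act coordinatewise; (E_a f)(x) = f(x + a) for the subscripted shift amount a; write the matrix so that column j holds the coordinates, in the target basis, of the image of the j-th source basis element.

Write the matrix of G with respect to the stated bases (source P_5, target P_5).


the matrix is [[-4, 6, -9, 27/2, -81/4, 243/8]; [0, -4, 12, -27, 54, -405/4]; [0, 0, -4, 18, -54, 135]; [0, 0, 0, -4, 24, -90]; [0, 0, 0, 0, -4, 30]; [0, 0, 0, 0, 0, -4]] (rows listed top to bottom)

image of 1: -4
image of x: -4x + 6
image of x^2: -4x^2 + 12x - 9
image of x^3: -4x^3 + 18x^2 - 27x + 27/2
image of x^4: -4x^4 + 24x^3 - 54x^2 + 54x - 81/4
image of x^5: -4x^5 + 30x^4 - 90x^3 + 135x^2 - (405/4)x + 243/8
each image's coordinates form column j of the matrix


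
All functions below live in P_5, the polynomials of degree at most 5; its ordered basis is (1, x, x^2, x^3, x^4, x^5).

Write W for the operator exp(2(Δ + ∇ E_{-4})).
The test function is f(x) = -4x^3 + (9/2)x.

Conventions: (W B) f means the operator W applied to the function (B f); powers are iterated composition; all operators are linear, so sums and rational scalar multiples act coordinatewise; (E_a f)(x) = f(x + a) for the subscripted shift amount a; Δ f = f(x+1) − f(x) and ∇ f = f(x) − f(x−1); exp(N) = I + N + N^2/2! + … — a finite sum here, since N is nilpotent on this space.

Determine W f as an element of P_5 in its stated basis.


the image equals g(x) = -4x^3 - 48x^2 + (9/2)x + 34

order-1 term: -48x^2 + 192x - 478
order-2 term: -192x + 768
order-3 term: -256
the series for exp(2(Δ + ∇ E_{-4})) f terminates at order 3
exp(2(Δ + ∇ E_{-4})) f = -4x^3 - 48x^2 + (9/2)x + 34


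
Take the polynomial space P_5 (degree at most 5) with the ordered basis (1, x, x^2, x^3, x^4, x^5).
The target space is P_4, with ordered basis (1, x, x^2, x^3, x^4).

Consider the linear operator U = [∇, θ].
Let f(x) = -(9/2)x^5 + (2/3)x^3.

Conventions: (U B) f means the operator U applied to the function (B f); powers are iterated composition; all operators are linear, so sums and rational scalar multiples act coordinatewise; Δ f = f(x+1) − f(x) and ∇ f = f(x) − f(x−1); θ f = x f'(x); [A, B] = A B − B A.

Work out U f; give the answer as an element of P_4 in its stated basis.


g(x) = -(45/2)x^4 + 90x^3 - 133x^2 + 86x - 41/2

θ f = -(45/2)x^5 + 2x^3
∇ θ f = -(225/2)x^4 + 225x^3 - 219x^2 + (213/2)x - 41/2
∇ f = -(45/2)x^4 + 45x^3 - 43x^2 + (41/2)x - 23/6
θ ∇ f = -90x^4 + 135x^3 - 86x^2 + (41/2)x
[∇, θ] f = -(45/2)x^4 + 90x^3 - 133x^2 + 86x - 41/2


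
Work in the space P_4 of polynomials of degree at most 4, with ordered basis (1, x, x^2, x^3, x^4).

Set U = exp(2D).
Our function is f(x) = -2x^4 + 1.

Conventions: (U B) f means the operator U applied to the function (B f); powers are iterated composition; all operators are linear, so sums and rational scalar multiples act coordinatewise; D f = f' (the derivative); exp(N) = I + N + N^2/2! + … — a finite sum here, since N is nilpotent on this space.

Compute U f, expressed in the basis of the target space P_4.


order-1 term: -16x^3
order-2 term: -48x^2
order-3 term: -64x
order-4 term: -32
the series for exp(2D) f terminates at order 4
exp(2D) f = -2x^4 - 16x^3 - 48x^2 - 64x - 31

the image equals g(x) = -2x^4 - 16x^3 - 48x^2 - 64x - 31


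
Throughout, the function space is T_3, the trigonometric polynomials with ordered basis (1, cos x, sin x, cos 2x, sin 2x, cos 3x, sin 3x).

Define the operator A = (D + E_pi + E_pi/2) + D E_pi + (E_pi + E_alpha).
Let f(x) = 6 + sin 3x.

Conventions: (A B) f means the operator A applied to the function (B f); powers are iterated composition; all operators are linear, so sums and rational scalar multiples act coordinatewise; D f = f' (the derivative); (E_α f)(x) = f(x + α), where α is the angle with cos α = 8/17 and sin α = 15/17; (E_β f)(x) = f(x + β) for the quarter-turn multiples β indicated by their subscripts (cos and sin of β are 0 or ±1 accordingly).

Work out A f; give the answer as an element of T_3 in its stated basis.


the image equals g(x) = 24 - (5408/4913)cos 3x - (14714/4913)sin 3x

D f = 3cos 3x
E_pi f = 6 - sin 3x
E_pi/2 f = 6 - cos 3x
(D + E_pi + E_pi/2) f = 12 + 2cos 3x - sin 3x
E_pi f = 6 - sin 3x
D E_pi f = -3cos 3x
E_pi f = 6 - sin 3x
E_alpha f = 6 - (495/4913)cos 3x - (4888/4913)sin 3x
(E_pi + E_alpha) f = 12 - (495/4913)cos 3x - (9801/4913)sin 3x
((D + E_pi + E_pi/2) + D E_pi + (E_pi + E_alpha)) f = 24 - (5408/4913)cos 3x - (14714/4913)sin 3x


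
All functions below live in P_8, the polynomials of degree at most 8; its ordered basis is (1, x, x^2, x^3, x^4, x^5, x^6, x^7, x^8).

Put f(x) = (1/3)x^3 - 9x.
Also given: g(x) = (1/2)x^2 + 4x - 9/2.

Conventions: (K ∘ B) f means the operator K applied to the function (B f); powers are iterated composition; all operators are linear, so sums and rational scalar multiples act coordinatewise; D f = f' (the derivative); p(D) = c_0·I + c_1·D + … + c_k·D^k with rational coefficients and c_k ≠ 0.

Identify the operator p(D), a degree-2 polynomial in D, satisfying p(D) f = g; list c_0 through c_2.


c_0 = 0, c_1 = 1/2, c_2 = 2

D^0 f = (1/3)x^3 - 9x
D^1 f = x^2 - 9
D^2 f = 2x
matching coefficients of g against c_0 f + c_1 Df + … from the top degree down determines the c_i
solution: c_0 = 0, c_1 = 1/2, c_2 = 2


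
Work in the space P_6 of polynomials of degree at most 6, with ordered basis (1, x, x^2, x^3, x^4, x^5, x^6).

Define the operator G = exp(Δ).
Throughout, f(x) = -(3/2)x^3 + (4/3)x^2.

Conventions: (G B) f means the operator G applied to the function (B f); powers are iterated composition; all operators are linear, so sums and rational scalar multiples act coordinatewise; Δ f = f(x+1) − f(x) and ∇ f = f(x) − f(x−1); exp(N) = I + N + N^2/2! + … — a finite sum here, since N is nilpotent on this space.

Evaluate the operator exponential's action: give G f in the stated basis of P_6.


the result is g(x) = -(3/2)x^3 - (19/6)x^2 - (19/3)x - 29/6

order-1 term: -(9/2)x^2 - (11/6)x - 1/6
order-2 term: -(9/2)x - 19/6
order-3 term: -3/2
the series for exp(Δ) f terminates at order 3
exp(Δ) f = -(3/2)x^3 - (19/6)x^2 - (19/3)x - 29/6


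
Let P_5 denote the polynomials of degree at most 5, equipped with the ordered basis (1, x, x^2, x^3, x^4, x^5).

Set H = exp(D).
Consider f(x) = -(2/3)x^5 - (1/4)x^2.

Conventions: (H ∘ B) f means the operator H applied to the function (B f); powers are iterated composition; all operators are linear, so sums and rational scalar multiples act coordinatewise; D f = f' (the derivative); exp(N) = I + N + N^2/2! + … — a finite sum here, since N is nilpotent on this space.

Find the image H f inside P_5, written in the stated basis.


the result is g(x) = -(2/3)x^5 - (10/3)x^4 - (20/3)x^3 - (83/12)x^2 - (23/6)x - 11/12

order-1 term: -(10/3)x^4 - (1/2)x
order-2 term: -(20/3)x^3 - 1/4
order-3 term: -(20/3)x^2
order-4 term: -(10/3)x
order-5 term: -2/3
the series for exp(D) f terminates at order 5
exp(D) f = -(2/3)x^5 - (10/3)x^4 - (20/3)x^3 - (83/12)x^2 - (23/6)x - 11/12


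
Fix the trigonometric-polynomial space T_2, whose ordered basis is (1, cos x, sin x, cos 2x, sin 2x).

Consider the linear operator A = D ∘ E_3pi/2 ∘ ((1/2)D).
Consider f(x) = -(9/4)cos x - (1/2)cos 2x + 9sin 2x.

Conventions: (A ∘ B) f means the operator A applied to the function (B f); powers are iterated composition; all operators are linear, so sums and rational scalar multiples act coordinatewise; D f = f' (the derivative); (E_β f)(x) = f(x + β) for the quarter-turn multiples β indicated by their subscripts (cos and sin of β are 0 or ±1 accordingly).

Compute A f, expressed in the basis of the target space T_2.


g(x) = (9/8)sin x - cos 2x + 18sin 2x

D f = (9/4)sin x + 18cos 2x + sin 2x
((1/2)D) f = (9/8)sin x + 9cos 2x + (1/2)sin 2x
E_3pi/2 ((1/2)D) f = -(9/8)cos x - 9cos 2x - (1/2)sin 2x
D E_3pi/2 ((1/2)D) f = (9/8)sin x - cos 2x + 18sin 2x


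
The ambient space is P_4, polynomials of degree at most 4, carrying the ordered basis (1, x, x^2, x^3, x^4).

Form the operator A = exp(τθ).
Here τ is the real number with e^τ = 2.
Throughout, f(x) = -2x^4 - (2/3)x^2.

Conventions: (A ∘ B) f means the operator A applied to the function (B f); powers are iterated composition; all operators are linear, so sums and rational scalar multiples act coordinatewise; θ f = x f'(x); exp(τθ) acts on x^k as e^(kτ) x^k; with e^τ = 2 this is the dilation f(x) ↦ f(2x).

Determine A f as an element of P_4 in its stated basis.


the result is g(x) = -32x^4 - (8/3)x^2

exp(τθ) x^k = e^(kτ) x^k; with e^τ = 2 this sends x^k to 2^k x^k
x^2 ↦ 4 x^2
x^4 ↦ 16 x^4
applying this coordinatewise to f: exp(τθ) f = -32x^4 - (8/3)x^2


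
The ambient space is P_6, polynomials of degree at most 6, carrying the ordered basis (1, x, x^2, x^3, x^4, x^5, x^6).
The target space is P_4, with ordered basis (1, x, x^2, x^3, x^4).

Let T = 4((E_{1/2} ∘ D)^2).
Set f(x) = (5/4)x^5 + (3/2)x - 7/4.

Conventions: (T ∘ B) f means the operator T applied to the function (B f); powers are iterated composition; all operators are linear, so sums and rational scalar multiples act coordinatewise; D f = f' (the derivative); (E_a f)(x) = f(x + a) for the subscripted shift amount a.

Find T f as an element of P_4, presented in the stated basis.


D f = (25/4)x^4 + 3/2
E_{1/2} D f = (25/4)x^4 + (25/2)x^3 + (75/8)x^2 + (25/8)x + 121/64
D (E_{1/2} ∘ D) f = 25x^3 + (75/2)x^2 + (75/4)x + 25/8
E_{1/2} D (E_{1/2} ∘ D) f = 25x^3 + 75x^2 + 75x + 25
(4((E_{1/2} ∘ D)^2)) f = 100x^3 + 300x^2 + 300x + 100

the image equals g(x) = 100x^3 + 300x^2 + 300x + 100


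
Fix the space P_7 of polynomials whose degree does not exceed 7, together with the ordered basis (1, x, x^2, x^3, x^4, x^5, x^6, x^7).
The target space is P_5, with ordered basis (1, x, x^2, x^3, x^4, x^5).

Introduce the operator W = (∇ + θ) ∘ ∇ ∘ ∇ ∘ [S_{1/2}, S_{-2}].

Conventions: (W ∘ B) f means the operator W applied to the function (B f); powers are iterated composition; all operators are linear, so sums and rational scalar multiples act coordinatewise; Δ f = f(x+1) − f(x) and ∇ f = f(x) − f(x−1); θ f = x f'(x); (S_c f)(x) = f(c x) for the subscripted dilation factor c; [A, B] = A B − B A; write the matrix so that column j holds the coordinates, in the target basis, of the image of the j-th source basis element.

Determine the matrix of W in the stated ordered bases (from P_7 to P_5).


image of 1: 0
image of x: 0
image of x^2: 0
image of x^3: 0
image of x^4: 0
image of x^5: 0
image of x^6: 0
image of x^7: 0
each image's coordinates form column j of the matrix

the matrix is [[0, 0, 0, 0, 0, 0, 0, 0]; [0, 0, 0, 0, 0, 0, 0, 0]; [0, 0, 0, 0, 0, 0, 0, 0]; [0, 0, 0, 0, 0, 0, 0, 0]; [0, 0, 0, 0, 0, 0, 0, 0]; [0, 0, 0, 0, 0, 0, 0, 0]] (rows listed top to bottom)


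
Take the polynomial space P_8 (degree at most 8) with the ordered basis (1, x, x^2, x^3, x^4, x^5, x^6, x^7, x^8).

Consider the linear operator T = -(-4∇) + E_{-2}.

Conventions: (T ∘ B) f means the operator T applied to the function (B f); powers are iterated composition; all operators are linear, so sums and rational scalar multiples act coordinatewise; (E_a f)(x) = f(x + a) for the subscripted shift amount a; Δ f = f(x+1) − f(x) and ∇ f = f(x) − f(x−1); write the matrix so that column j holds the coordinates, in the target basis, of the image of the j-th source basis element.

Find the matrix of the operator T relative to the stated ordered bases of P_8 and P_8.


image of 1: 1
image of x: x + 2
image of x^2: x^2 + 4x
image of x^3: x^3 + 6x^2 - 4
image of x^4: x^4 + 8x^3 - 16x + 12
image of x^5: x^5 + 10x^4 - 40x^2 + 60x - 28
image of x^6: x^6 + 12x^5 - 80x^3 + 180x^2 - 168x + 60
image of x^7: x^7 + 14x^6 - 140x^4 + 420x^3 - 588x^2 + 420x - 124
image of x^8: x^8 + 16x^7 - 224x^5 + 840x^4 - 1568x^3 + 1680x^2 - 992x + 252
each image's coordinates form column j of the matrix

the matrix is [[1, 2, 0, -4, 12, -28, 60, -124, 252]; [0, 1, 4, 0, -16, 60, -168, 420, -992]; [0, 0, 1, 6, 0, -40, 180, -588, 1680]; [0, 0, 0, 1, 8, 0, -80, 420, -1568]; [0, 0, 0, 0, 1, 10, 0, -140, 840]; [0, 0, 0, 0, 0, 1, 12, 0, -224]; [0, 0, 0, 0, 0, 0, 1, 14, 0]; [0, 0, 0, 0, 0, 0, 0, 1, 16]; [0, 0, 0, 0, 0, 0, 0, 0, 1]] (rows listed top to bottom)


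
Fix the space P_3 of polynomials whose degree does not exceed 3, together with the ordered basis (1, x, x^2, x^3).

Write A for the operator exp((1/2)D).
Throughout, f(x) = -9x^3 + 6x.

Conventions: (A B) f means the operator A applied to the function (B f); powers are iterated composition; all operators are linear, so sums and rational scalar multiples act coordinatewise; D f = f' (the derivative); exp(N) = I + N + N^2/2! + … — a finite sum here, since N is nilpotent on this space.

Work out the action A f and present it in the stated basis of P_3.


the image equals g(x) = -9x^3 - (27/2)x^2 - (3/4)x + 15/8

order-1 term: -(27/2)x^2 + 3
order-2 term: -(27/4)x
order-3 term: -9/8
the series for exp((1/2)D) f terminates at order 3
exp((1/2)D) f = -9x^3 - (27/2)x^2 - (3/4)x + 15/8


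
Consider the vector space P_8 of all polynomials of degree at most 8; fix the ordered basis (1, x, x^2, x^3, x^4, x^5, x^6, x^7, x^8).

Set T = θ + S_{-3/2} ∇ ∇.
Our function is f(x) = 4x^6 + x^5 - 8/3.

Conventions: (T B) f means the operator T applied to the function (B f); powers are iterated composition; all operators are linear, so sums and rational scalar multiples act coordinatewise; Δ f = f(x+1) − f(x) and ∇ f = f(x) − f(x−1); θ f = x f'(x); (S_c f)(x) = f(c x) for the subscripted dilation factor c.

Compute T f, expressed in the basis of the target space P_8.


the result is g(x) = 24x^6 + 5x^5 + (1215/2)x^4 + (3105/2)x^3 + 1755x^2 + 975x + 218

θ f = 24x^6 + 5x^5
∇ f = 24x^5 - 55x^4 + 70x^3 - 50x^2 + 19x - 3
∇ ∇ f = 120x^4 - 460x^3 + 780x^2 - 650x + 218
S_{-3/2} ∇ ∇ f = (1215/2)x^4 + (3105/2)x^3 + 1755x^2 + 975x + 218
(θ + S_{-3/2} ∇ ∇) f = 24x^6 + 5x^5 + (1215/2)x^4 + (3105/2)x^3 + 1755x^2 + 975x + 218


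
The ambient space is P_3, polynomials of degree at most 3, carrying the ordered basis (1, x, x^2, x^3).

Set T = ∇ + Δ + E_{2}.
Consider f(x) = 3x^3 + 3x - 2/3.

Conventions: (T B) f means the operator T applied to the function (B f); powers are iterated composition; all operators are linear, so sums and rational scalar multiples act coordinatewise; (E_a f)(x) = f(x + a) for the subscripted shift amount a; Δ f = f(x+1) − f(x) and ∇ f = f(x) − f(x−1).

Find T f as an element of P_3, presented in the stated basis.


the image equals g(x) = 3x^3 + 36x^2 + 39x + 124/3

∇ f = 9x^2 - 9x + 6
Δ f = 9x^2 + 9x + 6
E_{2} f = 3x^3 + 18x^2 + 39x + 88/3
(∇ + Δ + E_{2}) f = 3x^3 + 36x^2 + 39x + 124/3


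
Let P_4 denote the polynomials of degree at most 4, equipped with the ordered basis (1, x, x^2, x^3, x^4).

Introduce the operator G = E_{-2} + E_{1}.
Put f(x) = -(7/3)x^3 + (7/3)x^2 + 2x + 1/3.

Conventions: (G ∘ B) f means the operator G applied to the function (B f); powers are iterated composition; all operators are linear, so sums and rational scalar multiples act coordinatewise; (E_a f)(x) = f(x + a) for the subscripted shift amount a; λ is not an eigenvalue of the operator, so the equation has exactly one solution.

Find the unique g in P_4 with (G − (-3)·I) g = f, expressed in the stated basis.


the image equals g(x) = -(7/15)x^3 + (14/75)x^2 + (703/375)x - 249/625

write g with unknown coordinates in the stated basis and equate coefficients in (G − (-3)·I) g = f
solving from the highest basis element down gives g = -(7/15)x^3 + (14/75)x^2 + (703/375)x - 249/625
check: G g = -(14/15)x^3 + (133/75)x^2 - (453/125)x + 2866/1875
so G g − (-3)·g = -(7/3)x^3 + (7/3)x^2 + 2x + 1/3 = f ✓


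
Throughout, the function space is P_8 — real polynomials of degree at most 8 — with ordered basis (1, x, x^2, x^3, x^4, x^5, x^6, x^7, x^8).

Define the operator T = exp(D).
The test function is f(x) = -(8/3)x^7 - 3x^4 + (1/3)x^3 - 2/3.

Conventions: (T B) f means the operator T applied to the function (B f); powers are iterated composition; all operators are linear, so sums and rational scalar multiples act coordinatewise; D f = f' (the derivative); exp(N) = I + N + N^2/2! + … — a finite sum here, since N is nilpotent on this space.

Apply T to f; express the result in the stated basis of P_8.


order-1 term: -(56/3)x^6 - 12x^3 + x^2
order-2 term: -56x^5 - 18x^2 + x
order-3 term: -(280/3)x^4 - 12x + 1/3
order-4 term: -(280/3)x^3 - 3
order-5 term: -56x^2
order-6 term: -(56/3)x
order-7 term: -8/3
the series for exp(D) f terminates at order 7
exp(D) f = -(8/3)x^7 - (56/3)x^6 - 56x^5 - (289/3)x^4 - 105x^3 - 73x^2 - (89/3)x - 6

the result is g(x) = -(8/3)x^7 - (56/3)x^6 - 56x^5 - (289/3)x^4 - 105x^3 - 73x^2 - (89/3)x - 6


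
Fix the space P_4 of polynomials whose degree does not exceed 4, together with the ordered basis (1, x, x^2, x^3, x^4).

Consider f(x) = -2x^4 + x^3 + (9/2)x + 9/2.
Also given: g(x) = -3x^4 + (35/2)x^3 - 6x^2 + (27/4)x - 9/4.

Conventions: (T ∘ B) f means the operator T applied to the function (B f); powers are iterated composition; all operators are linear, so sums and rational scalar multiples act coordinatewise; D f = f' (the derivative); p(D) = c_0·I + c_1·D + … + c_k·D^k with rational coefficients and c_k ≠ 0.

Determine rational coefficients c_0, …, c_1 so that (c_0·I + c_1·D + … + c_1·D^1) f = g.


D^0 f = -2x^4 + x^3 + (9/2)x + 9/2
D^1 f = -8x^3 + 3x^2 + 9/2
matching coefficients of g against c_0 f + c_1 Df + … from the top degree down determines the c_i
solution: c_0 = 3/2, c_1 = -2

p(D) = (3/2)·I − 2·D, i.e. c_0 = 3/2, c_1 = -2


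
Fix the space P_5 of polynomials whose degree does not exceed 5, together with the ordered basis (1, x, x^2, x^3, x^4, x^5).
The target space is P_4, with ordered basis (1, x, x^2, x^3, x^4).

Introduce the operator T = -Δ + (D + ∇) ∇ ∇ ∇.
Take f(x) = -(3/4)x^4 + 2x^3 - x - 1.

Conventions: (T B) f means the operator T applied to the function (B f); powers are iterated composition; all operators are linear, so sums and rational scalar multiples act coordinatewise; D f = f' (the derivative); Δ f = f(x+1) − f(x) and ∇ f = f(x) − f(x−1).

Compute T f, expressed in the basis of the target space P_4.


Δ f = -3x^3 + (3/2)x^2 + 3x + 1/4
(-Δ) f = 3x^3 - (3/2)x^2 - 3x - 1/4
∇ f = -3x^3 + (21/2)x^2 - 9x + 7/4
∇ ∇ f = -9x^2 + 30x - 45/2
∇ ∇ ∇ f = -18x + 39
D (∇ ∇ ∇) f = -18
∇ (∇ ∇ ∇) f = -18
(D + ∇) (∇ ∇ ∇) f = -36
(-Δ + (D + ∇) ∇ ∇ ∇) f = 3x^3 - (3/2)x^2 - 3x - 145/4

g(x) = 3x^3 - (3/2)x^2 - 3x - 145/4


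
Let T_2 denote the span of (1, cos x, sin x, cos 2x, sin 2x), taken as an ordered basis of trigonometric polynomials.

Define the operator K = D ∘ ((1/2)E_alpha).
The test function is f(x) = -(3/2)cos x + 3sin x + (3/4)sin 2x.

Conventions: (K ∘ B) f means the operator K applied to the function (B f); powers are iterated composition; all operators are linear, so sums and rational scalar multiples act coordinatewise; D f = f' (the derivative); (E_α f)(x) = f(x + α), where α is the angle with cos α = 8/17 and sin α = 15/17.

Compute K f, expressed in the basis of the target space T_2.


E_alpha f = (33/17)cos x + (93/34)sin x + (180/289)cos 2x - (483/1156)sin 2x
((1/2)E_alpha) f = (33/34)cos x + (93/68)sin x + (90/289)cos 2x - (483/2312)sin 2x
D ((1/2)E_alpha) f = (93/68)cos x - (33/34)sin x - (483/1156)cos 2x - (180/289)sin 2x

g(x) = (93/68)cos x - (33/34)sin x - (483/1156)cos 2x - (180/289)sin 2x


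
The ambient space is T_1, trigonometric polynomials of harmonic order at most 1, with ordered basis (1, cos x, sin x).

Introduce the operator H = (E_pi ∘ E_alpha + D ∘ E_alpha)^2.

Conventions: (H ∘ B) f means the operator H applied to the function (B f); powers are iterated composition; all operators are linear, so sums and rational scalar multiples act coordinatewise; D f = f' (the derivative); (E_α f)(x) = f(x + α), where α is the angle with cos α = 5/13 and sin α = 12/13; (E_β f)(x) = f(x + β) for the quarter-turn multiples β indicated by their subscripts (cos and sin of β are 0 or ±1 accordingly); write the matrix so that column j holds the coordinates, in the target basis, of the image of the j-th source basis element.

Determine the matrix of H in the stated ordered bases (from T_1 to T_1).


image of 1: 1
image of cos x: (240/169)cos x - (238/169)sin x
image of sin x: (238/169)cos x + (240/169)sin x
each image's coordinates form column j of the matrix

the matrix is [[1, 0, 0]; [0, 240/169, 238/169]; [0, -238/169, 240/169]] (rows listed top to bottom)


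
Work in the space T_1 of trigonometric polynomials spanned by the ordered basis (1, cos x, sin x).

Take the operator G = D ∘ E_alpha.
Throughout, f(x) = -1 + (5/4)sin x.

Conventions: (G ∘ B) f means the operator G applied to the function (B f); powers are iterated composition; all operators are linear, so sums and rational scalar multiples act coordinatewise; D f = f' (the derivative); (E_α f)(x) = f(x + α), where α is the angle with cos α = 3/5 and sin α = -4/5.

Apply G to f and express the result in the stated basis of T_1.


E_alpha f = -1 - cos x + (3/4)sin x
D E_alpha f = (3/4)cos x + sin x

g(x) = (3/4)cos x + sin x


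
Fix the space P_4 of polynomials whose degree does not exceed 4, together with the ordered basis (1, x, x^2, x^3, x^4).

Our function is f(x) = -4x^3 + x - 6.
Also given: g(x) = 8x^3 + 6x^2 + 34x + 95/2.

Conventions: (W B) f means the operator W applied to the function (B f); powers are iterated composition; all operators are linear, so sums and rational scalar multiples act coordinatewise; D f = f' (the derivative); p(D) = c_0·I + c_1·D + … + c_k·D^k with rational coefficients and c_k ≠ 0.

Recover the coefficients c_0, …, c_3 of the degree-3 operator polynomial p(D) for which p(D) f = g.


D^0 f = -4x^3 + x - 6
D^1 f = -12x^2 + 1
D^2 f = -24x
D^3 f = -24
matching coefficients of g against c_0 f + c_1 Df + … from the top degree down determines the c_i
solution: c_0 = -2, c_1 = -1/2, c_2 = -3/2, c_3 = -3/2

p(D) = -2·I − (1/2)·D − (3/2)·D^2 − (3/2)·D^3, i.e. c_0 = -2, c_1 = -1/2, c_2 = -3/2, c_3 = -3/2


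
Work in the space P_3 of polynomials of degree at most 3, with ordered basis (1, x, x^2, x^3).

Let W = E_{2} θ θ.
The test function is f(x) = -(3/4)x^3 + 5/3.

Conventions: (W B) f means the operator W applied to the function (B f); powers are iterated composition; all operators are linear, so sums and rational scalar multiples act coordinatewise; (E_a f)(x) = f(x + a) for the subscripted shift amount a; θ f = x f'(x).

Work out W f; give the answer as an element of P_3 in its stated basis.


the image equals g(x) = -(27/4)x^3 - (81/2)x^2 - 81x - 54

θ f = -(9/4)x^3
θ θ f = -(27/4)x^3
E_{2} θ θ f = -(27/4)x^3 - (81/2)x^2 - 81x - 54


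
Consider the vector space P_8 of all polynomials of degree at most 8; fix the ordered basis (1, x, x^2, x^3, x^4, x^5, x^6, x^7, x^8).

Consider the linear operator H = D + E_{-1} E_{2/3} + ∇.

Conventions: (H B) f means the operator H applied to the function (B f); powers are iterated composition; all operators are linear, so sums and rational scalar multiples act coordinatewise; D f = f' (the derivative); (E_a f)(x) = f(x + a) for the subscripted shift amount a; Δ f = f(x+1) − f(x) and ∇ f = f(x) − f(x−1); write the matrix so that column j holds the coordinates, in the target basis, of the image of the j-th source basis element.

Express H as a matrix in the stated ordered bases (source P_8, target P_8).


image of 1: 1
image of x: x + 5/3
image of x^2: x^2 + (10/3)x - 8/9
image of x^3: x^3 + 5x^2 - (8/3)x + 26/27
image of x^4: x^4 + (20/3)x^3 - (16/3)x^2 + (104/27)x - 80/81
image of x^5: x^5 + (25/3)x^4 - (80/9)x^3 + (260/27)x^2 - (400/81)x + 242/243
image of x^6: x^6 + 10x^5 - (40/3)x^4 + (520/27)x^3 - (400/27)x^2 + (484/81)x - 728/729
image of x^7: x^7 + (35/3)x^6 - (56/3)x^5 + (910/27)x^4 - (2800/81)x^3 + (1694/81)x^2 - (5096/729)x + 2186/2187
image of x^8: x^8 + (40/3)x^7 - (224/9)x^6 + (1456/27)x^5 - (5600/81)x^4 + (13552/243)x^3 - (20384/729)x^2 + (17488/2187)x - 6560/6561
each image's coordinates form column j of the matrix

the matrix is [[1, 5/3, -8/9, 26/27, -80/81, 242/243, -728/729, 2186/2187, -6560/6561]; [0, 1, 10/3, -8/3, 104/27, -400/81, 484/81, -5096/729, 17488/2187]; [0, 0, 1, 5, -16/3, 260/27, -400/27, 1694/81, -20384/729]; [0, 0, 0, 1, 20/3, -80/9, 520/27, -2800/81, 13552/243]; [0, 0, 0, 0, 1, 25/3, -40/3, 910/27, -5600/81]; [0, 0, 0, 0, 0, 1, 10, -56/3, 1456/27]; [0, 0, 0, 0, 0, 0, 1, 35/3, -224/9]; [0, 0, 0, 0, 0, 0, 0, 1, 40/3]; [0, 0, 0, 0, 0, 0, 0, 0, 1]] (rows listed top to bottom)


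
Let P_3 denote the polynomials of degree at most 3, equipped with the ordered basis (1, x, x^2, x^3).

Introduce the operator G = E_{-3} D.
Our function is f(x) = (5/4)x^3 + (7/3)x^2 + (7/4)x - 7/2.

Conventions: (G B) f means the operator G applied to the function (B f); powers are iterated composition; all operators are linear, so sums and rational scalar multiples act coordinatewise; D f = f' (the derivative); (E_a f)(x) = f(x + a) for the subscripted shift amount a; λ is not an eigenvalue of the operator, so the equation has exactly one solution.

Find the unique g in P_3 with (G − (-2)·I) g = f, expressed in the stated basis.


the result is g(x) = (5/8)x^3 + (11/48)x^2 + (301/48)x - 1213/96

write g with unknown coordinates in the stated basis and equate coefficients in (G − (-2)·I) g = f
solving from the highest basis element down gives g = (5/8)x^3 + (11/48)x^2 + (301/48)x - 1213/96
check: G g = (15/8)x^2 - (259/24)x + 1045/48
so G g − (-2)·g = (5/4)x^3 + (7/3)x^2 + (7/4)x - 7/2 = f ✓


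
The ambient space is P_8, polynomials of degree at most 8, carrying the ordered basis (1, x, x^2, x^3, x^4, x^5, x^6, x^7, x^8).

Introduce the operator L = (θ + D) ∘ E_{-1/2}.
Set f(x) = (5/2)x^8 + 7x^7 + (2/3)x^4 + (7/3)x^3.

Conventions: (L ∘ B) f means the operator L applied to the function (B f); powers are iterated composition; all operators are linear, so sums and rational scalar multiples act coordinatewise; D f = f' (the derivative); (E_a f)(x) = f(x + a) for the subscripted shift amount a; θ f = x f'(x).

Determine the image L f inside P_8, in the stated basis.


E_{-1/2} f = (5/2)x^8 - 3x^7 - 7x^6 + (77/4)x^5 - (913/48)x^4 + (191/16)x^3 - 6x^2 + (389/192)x - 151/512
θ E_{-1/2} f = 20x^8 - 21x^7 - 42x^6 + (385/4)x^5 - (913/12)x^4 + (573/16)x^3 - 12x^2 + (389/192)x
D E_{-1/2} f = 20x^7 - 21x^6 - 42x^5 + (385/4)x^4 - (913/12)x^3 + (573/16)x^2 - 12x + 389/192
(θ + D) E_{-1/2} f = 20x^8 - x^7 - 63x^6 + (217/4)x^5 + (121/6)x^4 - (1933/48)x^3 + (381/16)x^2 - (1915/192)x + 389/192

the result is g(x) = 20x^8 - x^7 - 63x^6 + (217/4)x^5 + (121/6)x^4 - (1933/48)x^3 + (381/16)x^2 - (1915/192)x + 389/192
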